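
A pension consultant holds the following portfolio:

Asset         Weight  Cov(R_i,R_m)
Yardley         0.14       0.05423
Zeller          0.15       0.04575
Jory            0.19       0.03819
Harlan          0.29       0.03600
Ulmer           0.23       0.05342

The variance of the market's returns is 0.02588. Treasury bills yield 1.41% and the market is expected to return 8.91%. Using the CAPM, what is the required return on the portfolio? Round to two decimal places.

β_Yardley = 0.05423 / 0.02588 = 2.0954
β_Zeller = 0.04575 / 0.02588 = 1.7678
β_Jory = 0.03819 / 0.02588 = 1.4757
β_Harlan = 0.03600 / 0.02588 = 1.3910
β_Ulmer = 0.05342 / 0.02588 = 2.0641
β_P = Σ w_i β_i = 0.14×2.0954 + 0.15×1.7678 + 0.19×1.4757 + 0.29×1.3910 + 0.23×2.0641 = 1.7170
MRP = 8.91% − 1.41% = 7.50%
E(R_P) = R_f + β_P × MRP = 1.41% + 1.7170 × 7.50% = 14.29%

14.29%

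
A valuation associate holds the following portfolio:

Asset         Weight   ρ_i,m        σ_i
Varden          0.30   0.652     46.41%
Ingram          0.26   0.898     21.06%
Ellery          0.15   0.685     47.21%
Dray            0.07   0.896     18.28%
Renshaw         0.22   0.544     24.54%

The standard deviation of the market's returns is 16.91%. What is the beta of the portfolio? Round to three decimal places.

β_Varden = 0.652 × 46.41% / 16.91% = 1.7894
β_Ingram = 0.898 × 21.06% / 16.91% = 1.1184
β_Ellery = 0.685 × 47.21% / 16.91% = 1.9124
β_Dray = 0.896 × 18.28% / 16.91% = 0.9686
β_Renshaw = 0.544 × 24.54% / 16.91% = 0.7895
β_P = Σ w_i β_i = 0.30×1.7894 + 0.26×1.1184 + 0.15×1.9124 + 0.07×0.9686 + 0.22×0.7895 = 1.3560

1.356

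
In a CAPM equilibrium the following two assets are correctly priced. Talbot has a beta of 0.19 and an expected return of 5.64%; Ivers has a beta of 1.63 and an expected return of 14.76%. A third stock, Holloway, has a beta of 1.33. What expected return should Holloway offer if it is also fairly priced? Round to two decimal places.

MRP (SML slope) = (14.76% − 5.64%) / (1.63 − 0.19) = 9.12% / 1.44 = 6.3333%
R_f (intercept) = 5.64% − 0.19 × 6.3333% = 4.4367%
E(R_Holloway) = R_f + β × MRP = 4.4367% + 1.33 × 6.3333% = 12.86%

12.86%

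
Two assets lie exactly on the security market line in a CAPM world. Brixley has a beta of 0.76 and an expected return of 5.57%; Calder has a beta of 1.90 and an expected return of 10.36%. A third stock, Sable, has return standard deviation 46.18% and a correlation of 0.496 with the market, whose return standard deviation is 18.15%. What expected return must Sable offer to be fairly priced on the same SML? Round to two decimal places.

MRP = (10.36% − 5.57%) / (1.90 − 0.76) = 4.2018%
R_f = 5.57% − 0.76 × 4.2018% = 2.3766%
β_Sable = ρ·σ_i/σ_m = 0.496 × 46.18 / 18.15 = 1.2620
E(R_Sable) = R_f + β × MRP = 2.3766% + 1.2620 × 4.2018% = 7.68%

7.68%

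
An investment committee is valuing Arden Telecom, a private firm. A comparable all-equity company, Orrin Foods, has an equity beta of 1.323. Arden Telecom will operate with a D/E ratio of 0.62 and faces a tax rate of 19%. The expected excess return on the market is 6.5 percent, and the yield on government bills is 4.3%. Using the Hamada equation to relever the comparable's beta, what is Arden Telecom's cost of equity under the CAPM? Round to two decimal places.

17.22%

β_L = β_U × [1 + (1 − t)(D/E)] = 1.323 × [1 + (1 − 0.19) × 0.62]
    = 1.323 × [1 + 0.81 × 0.62] = 1.323 × 1.5022 = 1.9874
E(R) = R_f + β_L × MRP = 4.3% + 1.9874 × 6.5% = 17.22%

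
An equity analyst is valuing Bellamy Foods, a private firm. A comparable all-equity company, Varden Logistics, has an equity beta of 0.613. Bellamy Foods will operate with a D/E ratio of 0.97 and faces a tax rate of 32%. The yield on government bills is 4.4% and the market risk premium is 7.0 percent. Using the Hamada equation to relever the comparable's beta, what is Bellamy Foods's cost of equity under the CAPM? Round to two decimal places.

11.52%

β_L = β_U × [1 + (1 − t)(D/E)] = 0.613 × [1 + (1 − 0.32) × 0.97]
    = 0.613 × [1 + 0.68 × 0.97] = 0.613 × 1.6596 = 1.0173
E(R) = R_f + β_L × MRP = 4.4% + 1.0173 × 7.0% = 11.52%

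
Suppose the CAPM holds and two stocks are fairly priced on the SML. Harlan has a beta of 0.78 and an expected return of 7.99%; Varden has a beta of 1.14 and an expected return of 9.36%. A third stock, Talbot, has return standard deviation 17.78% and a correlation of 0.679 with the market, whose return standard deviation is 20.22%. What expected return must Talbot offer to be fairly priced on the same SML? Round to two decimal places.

7.29%

MRP = (9.36% − 7.99%) / (1.14 − 0.78) = 3.8056%
R_f = 7.99% − 0.78 × 3.8056% = 5.0216%
β_Talbot = ρ·σ_i/σ_m = 0.679 × 17.78 / 20.22 = 0.5971
E(R_Talbot) = R_f + β × MRP = 5.0216% + 0.5971 × 3.8056% = 7.29%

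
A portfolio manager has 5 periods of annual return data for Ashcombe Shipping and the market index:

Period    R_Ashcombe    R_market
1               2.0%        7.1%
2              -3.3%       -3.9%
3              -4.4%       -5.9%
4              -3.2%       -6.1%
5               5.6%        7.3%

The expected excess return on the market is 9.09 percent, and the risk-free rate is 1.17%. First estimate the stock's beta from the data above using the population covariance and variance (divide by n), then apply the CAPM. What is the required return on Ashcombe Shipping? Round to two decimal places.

Mean R_i = (2.0 − 3.3 − 4.4 − 3.2 + 5.6) / 5 = -0.6600%
Mean R_m = (7.1 − 3.9 − 5.9 − 6.1 + 7.3) / 5 = -0.3000%
Σ(R_i − R̄_i)(R_m − R̄_m) = 112.4400  ⇒  Cov = 112.4400 / 5 = 22.4880
Σ(R_m − R̄_m)² = 190.4800  ⇒  Var(R_m) = 190.4800 / 5 = 38.0960
β = Cov / Var(R_m) = 22.4880 / 38.0960 = 0.5903
E(R) = R_f + β × MRP = 1.17% + 0.5903 × 9.09% = 6.54%

6.54%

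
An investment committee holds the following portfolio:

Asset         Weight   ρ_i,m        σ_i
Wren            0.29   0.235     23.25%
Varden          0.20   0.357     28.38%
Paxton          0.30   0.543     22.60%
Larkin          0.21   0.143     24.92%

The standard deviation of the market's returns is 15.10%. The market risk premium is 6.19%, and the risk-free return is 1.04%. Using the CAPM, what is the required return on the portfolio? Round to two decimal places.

4.34%

β_Wren = 0.235 × 23.25% / 15.10% = 0.3618
β_Varden = 0.357 × 28.38% / 15.10% = 0.6710
β_Paxton = 0.543 × 22.60% / 15.10% = 0.8127
β_Larkin = 0.143 × 24.92% / 15.10% = 0.2360
β_P = Σ w_i β_i = 0.29×0.3618 + 0.20×0.6710 + 0.30×0.8127 + 0.21×0.2360 = 0.5325
E(R_P) = R_f + β_P × MRP = 1.04% + 0.5325 × 6.19% = 4.34%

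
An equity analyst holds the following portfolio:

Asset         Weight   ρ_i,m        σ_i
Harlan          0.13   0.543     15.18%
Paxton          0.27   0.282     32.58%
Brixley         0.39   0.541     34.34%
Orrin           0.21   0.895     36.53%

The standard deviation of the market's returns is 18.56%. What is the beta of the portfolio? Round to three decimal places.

β_Harlan = 0.543 × 15.18% / 18.56% = 0.4441
β_Paxton = 0.282 × 32.58% / 18.56% = 0.4950
β_Brixley = 0.541 × 34.34% / 18.56% = 1.0010
β_Orrin = 0.895 × 36.53% / 18.56% = 1.7615
β_P = Σ w_i β_i = 0.13×0.4441 + 0.27×0.4950 + 0.39×1.0010 + 0.21×1.7615 = 0.9517

0.952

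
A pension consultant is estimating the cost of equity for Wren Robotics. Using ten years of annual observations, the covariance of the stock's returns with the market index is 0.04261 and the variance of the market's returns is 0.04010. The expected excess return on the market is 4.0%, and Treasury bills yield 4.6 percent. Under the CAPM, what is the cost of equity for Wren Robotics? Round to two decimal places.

8.85%

β = Cov(R_i, R_m) / Var(R_m) = 0.04261 / 0.04010 = 1.0626
E(R) = R_f + β × MRP = 4.6% + 1.0626 × 4.0% = 8.85%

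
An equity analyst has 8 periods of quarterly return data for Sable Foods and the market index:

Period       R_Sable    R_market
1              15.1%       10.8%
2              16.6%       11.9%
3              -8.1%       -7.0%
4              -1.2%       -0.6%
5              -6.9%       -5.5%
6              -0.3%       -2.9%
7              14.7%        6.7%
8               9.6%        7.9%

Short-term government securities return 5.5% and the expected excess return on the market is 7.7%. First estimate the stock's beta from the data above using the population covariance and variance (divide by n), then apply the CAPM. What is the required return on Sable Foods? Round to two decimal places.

15.71%

Mean R_i = (15.1 + 16.6 − 8.1 − 1.2 − 6.9 − 0.3 + 14.7 + 9.6) / 8 = 4.9375%
Mean R_m = (10.8 + 11.9 − 7.0 − 0.6 − 5.5 − 2.9 + 6.7 + 7.9) / 8 = 2.6625%
Σ(R_i − R̄_i)(R_m − R̄_m) = 526.0213  ⇒  Cov = 526.0213 / 8 = 65.7527
Σ(R_m − R̄_m)² = 396.8588  ⇒  Var(R_m) = 396.8588 / 8 = 49.6074
β = Cov / Var(R_m) = 65.7527 / 49.6074 = 1.3255
E(R) = R_f + β × MRP = 5.5% + 1.3255 × 7.7% = 15.71%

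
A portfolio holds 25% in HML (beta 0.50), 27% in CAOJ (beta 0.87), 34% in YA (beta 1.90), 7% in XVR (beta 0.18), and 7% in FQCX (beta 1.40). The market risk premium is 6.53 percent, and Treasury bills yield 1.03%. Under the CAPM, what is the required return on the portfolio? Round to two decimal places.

β_P = Σ w_i β_i = 0.25×0.50 + 0.27×0.87 + 0.34×1.90 + 0.07×0.18 + 0.07×1.40 = 1.1165
E(R_P) = R_f + β_P × MRP = 1.03% + 1.1165 × 6.53% = 8.32%

8.32%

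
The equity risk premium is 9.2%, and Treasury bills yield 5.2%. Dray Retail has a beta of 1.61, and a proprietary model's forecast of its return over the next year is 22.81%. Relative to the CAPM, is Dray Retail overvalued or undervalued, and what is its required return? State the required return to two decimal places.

Required return = R_f + β·MRP = 5.2% + 1.61 × 9.2% = 20.01%
Forecast 22.81% > required 20.01% → the stock plots above the SML → undervalued.

Undervalued; required return 20.01%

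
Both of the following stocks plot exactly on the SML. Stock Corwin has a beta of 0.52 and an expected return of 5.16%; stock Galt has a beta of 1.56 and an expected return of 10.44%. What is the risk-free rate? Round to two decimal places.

2.52%

Both satisfy E(R) = R_f + β·MRP, so the slope of the SML is
MRP = (10.44% − 5.16%) / (1.56 − 0.52) = 5.28% / 1.04 = 5.0769%
R_f = E(R_Corwin) − β_Corwin·MRP = 5.16% − 0.52 × 5.0769% = 2.5200%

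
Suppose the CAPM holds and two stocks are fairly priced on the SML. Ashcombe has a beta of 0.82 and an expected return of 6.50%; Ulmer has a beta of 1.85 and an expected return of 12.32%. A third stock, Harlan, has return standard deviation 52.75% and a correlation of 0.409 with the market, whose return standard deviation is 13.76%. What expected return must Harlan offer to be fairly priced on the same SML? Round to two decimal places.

MRP = (12.32% − 6.50%) / (1.85 − 0.82) = 5.6505%
R_f = 6.50% − 0.82 × 5.6505% = 1.8666%
β_Harlan = ρ·σ_i/σ_m = 0.409 × 52.75 / 13.76 = 1.5679
E(R_Harlan) = R_f + β × MRP = 1.8666% + 1.5679 × 5.6505% = 10.73%

10.73%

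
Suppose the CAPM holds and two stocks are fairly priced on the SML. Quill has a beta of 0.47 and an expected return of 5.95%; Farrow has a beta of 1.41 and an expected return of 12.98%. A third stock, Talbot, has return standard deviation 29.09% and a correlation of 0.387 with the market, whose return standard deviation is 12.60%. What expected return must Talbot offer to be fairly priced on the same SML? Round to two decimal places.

9.12%

MRP = (12.98% − 5.95%) / (1.41 − 0.47) = 7.4787%
R_f = 5.95% − 0.47 × 7.4787% = 2.4350%
β_Talbot = ρ·σ_i/σ_m = 0.387 × 29.09 / 12.60 = 0.8935
E(R_Talbot) = R_f + β × MRP = 2.4350% + 0.8935 × 7.4787% = 9.12%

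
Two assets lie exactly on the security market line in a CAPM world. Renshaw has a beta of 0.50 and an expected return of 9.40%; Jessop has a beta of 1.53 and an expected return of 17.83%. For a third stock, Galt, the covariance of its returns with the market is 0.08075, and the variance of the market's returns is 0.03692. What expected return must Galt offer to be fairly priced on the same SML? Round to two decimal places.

MRP = (17.83% − 9.40%) / (1.53 − 0.50) = 8.1845%
R_f = 9.40% − 0.50 × 8.1845% = 5.3078%
β_Galt = Cov / Var(R_m) = 0.08075 / 0.03692 = 2.1872
E(R_Galt) = R_f + β × MRP = 5.3078% + 2.1872 × 8.1845% = 23.21%

23.21%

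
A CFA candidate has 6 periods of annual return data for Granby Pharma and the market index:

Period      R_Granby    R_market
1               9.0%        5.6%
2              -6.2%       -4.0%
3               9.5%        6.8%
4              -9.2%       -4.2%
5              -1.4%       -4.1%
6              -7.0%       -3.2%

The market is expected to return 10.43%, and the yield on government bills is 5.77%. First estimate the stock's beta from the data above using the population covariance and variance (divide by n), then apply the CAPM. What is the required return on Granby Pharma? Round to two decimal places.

Mean R_i = (9.0 − 6.2 + 9.5 − 9.2 − 1.4 − 7.0) / 6 = -0.8833%
Mean R_m = (5.6 − 4.0 + 6.8 − 4.2 − 4.1 − 3.2) / 6 = -0.5167%
Σ(R_i − R̄_i)(R_m − R̄_m) = 203.8417  ⇒  Cov = 203.8417 / 6 = 33.9736
Σ(R_m − R̄_m)² = 136.6883  ⇒  Var(R_m) = 136.6883 / 6 = 22.7814
β = Cov / Var(R_m) = 33.9736 / 22.7814 = 1.4913
MRP = 10.43% − 5.77% = 4.66%
E(R) = R_f + β × MRP = 5.77% + 1.4913 × 4.66% = 12.72%

12.72%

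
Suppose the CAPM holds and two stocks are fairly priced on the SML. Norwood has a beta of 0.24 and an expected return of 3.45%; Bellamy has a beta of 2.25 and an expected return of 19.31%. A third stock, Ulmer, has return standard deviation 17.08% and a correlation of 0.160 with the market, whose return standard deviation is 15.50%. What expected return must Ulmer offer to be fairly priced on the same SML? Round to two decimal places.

MRP = (19.31% − 3.45%) / (2.25 − 0.24) = 7.8905%
R_f = 3.45% − 0.24 × 7.8905% = 1.5563%
β_Ulmer = ρ·σ_i/σ_m = 0.160 × 17.08 / 15.50 = 0.1763
E(R_Ulmer) = R_f + β × MRP = 1.5563% + 0.1763 × 7.8905% = 2.95%

2.95%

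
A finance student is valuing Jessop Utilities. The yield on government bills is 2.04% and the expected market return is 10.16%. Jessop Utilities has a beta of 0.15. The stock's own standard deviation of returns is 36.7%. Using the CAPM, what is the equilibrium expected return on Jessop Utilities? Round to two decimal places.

Market risk premium = E(R_m) − R_f = 10.16% − 2.04% = 8.12%
E(R) = R_f + β × MRP = 2.04% + 0.15 × 8.12% = 3.26%

3.26%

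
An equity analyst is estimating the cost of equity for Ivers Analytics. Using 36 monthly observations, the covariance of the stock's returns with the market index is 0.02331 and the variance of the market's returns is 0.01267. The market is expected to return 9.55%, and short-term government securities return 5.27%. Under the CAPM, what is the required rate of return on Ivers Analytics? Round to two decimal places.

13.14%

β = Cov(R_i, R_m) / Var(R_m) = 0.02331 / 0.01267 = 1.8398
MRP = 9.55% − 5.27% = 4.28%
E(R) = R_f + β × MRP = 5.27% + 1.8398 × 4.28% = 13.14%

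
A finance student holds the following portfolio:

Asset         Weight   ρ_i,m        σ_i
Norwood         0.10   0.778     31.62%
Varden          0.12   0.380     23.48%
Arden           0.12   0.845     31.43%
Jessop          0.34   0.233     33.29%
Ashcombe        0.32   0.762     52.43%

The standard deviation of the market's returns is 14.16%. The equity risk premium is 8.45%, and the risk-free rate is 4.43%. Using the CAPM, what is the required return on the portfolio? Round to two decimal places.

17.64%

β_Norwood = 0.778 × 31.62% / 14.16% = 1.7373
β_Varden = 0.380 × 23.48% / 14.16% = 0.6301
β_Arden = 0.845 × 31.43% / 14.16% = 1.8756
β_Jessop = 0.233 × 33.29% / 14.16% = 0.5478
β_Ashcombe = 0.762 × 52.43% / 14.16% = 2.8214
β_P = Σ w_i β_i = 0.10×1.7373 + 0.12×0.6301 + 0.12×1.8756 + 0.34×0.5478 + 0.32×2.8214 = 1.5635
E(R_P) = R_f + β_P × MRP = 4.43% + 1.5635 × 8.45% = 17.64%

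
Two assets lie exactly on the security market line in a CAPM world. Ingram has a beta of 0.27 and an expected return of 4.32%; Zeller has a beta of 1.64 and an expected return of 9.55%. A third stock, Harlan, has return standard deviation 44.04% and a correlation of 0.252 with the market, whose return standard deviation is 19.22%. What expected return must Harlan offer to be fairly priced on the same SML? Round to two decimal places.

MRP = (9.55% − 4.32%) / (1.64 − 0.27) = 3.8175%
R_f = 4.32% − 0.27 × 3.8175% = 3.2893%
β_Harlan = ρ·σ_i/σ_m = 0.252 × 44.04 / 19.22 = 0.5774
E(R_Harlan) = R_f + β × MRP = 3.2893% + 0.5774 × 3.8175% = 5.49%

5.49%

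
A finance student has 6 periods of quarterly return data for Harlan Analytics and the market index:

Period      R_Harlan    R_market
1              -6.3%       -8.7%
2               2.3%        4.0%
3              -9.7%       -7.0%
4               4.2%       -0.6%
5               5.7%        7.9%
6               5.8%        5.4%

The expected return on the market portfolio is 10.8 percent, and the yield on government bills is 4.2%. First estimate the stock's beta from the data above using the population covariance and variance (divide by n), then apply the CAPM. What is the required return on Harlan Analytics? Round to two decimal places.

Mean R_i = (-6.3 + 2.3 − 9.7 + 4.2 + 5.7 + 5.8) / 6 = 0.3333%
Mean R_m = (-8.7 + 4.0 − 7.0 − 0.6 + 7.9 + 5.4) / 6 = 0.1667%
Σ(R_i − R̄_i)(R_m − R̄_m) = 205.4067  ⇒  Cov = 205.4067 / 6 = 34.2345
Σ(R_m − R̄_m)² = 232.4533  ⇒  Var(R_m) = 232.4533 / 6 = 38.7422
β = Cov / Var(R_m) = 34.2345 / 38.7422 = 0.8836
MRP = 10.8% − 4.2% = 6.60%
E(R) = R_f + β × MRP = 4.2% + 0.8836 × 6.6% = 10.03%

10.03%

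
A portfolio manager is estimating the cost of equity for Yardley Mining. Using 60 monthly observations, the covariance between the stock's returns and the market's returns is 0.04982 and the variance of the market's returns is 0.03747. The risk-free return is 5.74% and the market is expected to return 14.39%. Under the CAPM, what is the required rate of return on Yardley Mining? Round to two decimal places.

β = Cov(R_i, R_m) / Var(R_m) = 0.04982 / 0.03747 = 1.3296
MRP = 14.39% − 5.74% = 8.65%
E(R) = R_f + β × MRP = 5.74% + 1.3296 × 8.65% = 17.24%

17.24%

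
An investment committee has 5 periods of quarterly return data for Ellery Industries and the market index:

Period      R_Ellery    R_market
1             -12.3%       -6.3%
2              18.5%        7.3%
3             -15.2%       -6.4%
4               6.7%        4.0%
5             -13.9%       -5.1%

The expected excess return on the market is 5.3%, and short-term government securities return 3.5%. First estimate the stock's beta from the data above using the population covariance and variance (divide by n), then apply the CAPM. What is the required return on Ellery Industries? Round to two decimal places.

15.73%

Mean R_i = (-12.3 + 18.5 − 15.2 + 6.7 − 13.9) / 5 = -3.2400%
Mean R_m = (-6.3 + 7.3 − 6.4 + 4.0 − 5.1) / 5 = -1.3000%
Σ(R_i − R̄_i)(R_m − R̄_m) = 386.4500  ⇒  Cov = 386.4500 / 5 = 77.2900
Σ(R_m − R̄_m)² = 167.5000  ⇒  Var(R_m) = 167.5000 / 5 = 33.5000
β = Cov / Var(R_m) = 77.2900 / 33.5000 = 2.3072
E(R) = R_f + β × MRP = 3.5% + 2.3072 × 5.3% = 15.73%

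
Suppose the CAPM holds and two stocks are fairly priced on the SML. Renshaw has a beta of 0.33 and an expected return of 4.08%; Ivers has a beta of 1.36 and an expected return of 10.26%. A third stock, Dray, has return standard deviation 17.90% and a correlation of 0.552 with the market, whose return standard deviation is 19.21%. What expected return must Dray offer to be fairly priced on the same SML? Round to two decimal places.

5.19%

MRP = (10.26% − 4.08%) / (1.36 − 0.33) = 6.0000%
R_f = 4.08% − 0.33 × 6.0000% = 2.1000%
β_Dray = ρ·σ_i/σ_m = 0.552 × 17.90 / 19.21 = 0.5144
E(R_Dray) = R_f + β × MRP = 2.1000% + 0.5144 × 6.0000% = 5.19%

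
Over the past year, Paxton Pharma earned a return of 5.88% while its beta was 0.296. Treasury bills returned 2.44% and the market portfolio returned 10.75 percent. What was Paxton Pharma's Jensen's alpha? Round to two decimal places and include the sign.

+0.98%

Market excess return = 10.75% − 2.44% = 8.31%
CAPM benchmark = R_f + β(R_m − R_f) = 2.44% + 0.296 × 8.31% = 4.89976%
α = actual − benchmark = 5.88% − 4.89976% = +0.98%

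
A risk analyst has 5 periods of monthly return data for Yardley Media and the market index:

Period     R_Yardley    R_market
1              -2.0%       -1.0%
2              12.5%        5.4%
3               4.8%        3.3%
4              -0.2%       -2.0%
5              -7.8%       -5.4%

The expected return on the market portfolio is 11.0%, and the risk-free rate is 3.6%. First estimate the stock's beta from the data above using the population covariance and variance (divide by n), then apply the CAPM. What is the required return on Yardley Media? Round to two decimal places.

16.31%

Mean R_i = (-2.0 + 12.5 + 4.8 − 0.2 − 7.8) / 5 = 1.4600%
Mean R_m = (-1.0 + 5.4 + 3.3 − 2.0 − 5.4) / 5 = 0.0600%
Σ(R_i − R̄_i)(R_m − R̄_m) = 127.4220  ⇒  Cov = 127.4220 / 5 = 25.4844
Σ(R_m − R̄_m)² = 74.1920  ⇒  Var(R_m) = 74.1920 / 5 = 14.8384
β = Cov / Var(R_m) = 25.4844 / 14.8384 = 1.7175
MRP = 11.0% − 3.6% = 7.40%
E(R) = R_f + β × MRP = 3.6% + 1.7175 × 7.4% = 16.31%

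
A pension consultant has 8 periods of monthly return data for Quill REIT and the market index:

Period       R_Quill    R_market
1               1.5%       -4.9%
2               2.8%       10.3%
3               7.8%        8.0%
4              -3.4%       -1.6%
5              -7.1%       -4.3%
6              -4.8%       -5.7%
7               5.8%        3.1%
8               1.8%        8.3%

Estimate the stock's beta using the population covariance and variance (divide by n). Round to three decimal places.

0.568

Mean R_i = (1.5 + 2.8 + 7.8 − 3.4 − 7.1 − 4.8 + 5.8 + 1.8) / 8 = 0.5500%
Mean R_m = (-4.9 + 10.3 + 8.0 − 1.6 − 4.3 − 5.7 + 3.1 + 8.3) / 8 = 1.6500%
Σ(R_i − R̄_i)(R_m − R̄_m) = 172.8800  ⇒  Cov = 172.8800 / 8 = 21.6100
Σ(R_m − R̄_m)² = 304.3600  ⇒  Var(R_m) = 304.3600 / 8 = 38.0450
β = Cov / Var(R_m) = 21.6100 / 38.0450 = 0.5680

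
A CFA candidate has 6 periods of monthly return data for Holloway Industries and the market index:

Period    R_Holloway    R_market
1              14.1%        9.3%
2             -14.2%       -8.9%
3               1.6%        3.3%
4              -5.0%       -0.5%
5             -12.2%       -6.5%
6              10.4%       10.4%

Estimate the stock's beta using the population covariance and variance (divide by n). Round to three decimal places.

1.440

Mean R_i = (14.1 − 14.2 + 1.6 − 5.0 − 12.2 + 10.4) / 6 = -0.8833%
Mean R_m = (9.3 − 8.9 + 3.3 − 0.5 − 6.5 + 10.4) / 6 = 1.1833%
Σ(R_i − R̄_i)(R_m − R̄_m) = 459.0217  ⇒  Cov = 459.0217 / 6 = 76.5036
Σ(R_m − R̄_m)² = 318.8483  ⇒  Var(R_m) = 318.8483 / 6 = 53.1414
β = Cov / Var(R_m) = 76.5036 / 53.1414 = 1.4396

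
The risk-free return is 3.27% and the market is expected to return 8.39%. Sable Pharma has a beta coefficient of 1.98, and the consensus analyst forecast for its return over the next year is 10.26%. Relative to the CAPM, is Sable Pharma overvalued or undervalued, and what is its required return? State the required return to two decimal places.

Overvalued; required return 13.41%

MRP = 8.39% − 3.27% = 5.12%
Required return = R_f + β·MRP = 3.27% + 1.98 × 5.12% = 13.41%
Forecast 10.26% < required 13.41% → the stock plots below the SML → overvalued.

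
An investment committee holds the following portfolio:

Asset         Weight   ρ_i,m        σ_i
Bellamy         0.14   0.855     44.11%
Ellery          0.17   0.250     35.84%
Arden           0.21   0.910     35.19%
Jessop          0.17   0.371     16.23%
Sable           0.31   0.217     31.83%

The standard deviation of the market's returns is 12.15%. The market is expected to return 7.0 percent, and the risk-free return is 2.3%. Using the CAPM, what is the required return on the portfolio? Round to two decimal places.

8.76%

β_Bellamy = 0.855 × 44.11% / 12.15% = 3.1040
β_Ellery = 0.250 × 35.84% / 12.15% = 0.7374
β_Arden = 0.910 × 35.19% / 12.15% = 2.6356
β_Jessop = 0.371 × 16.23% / 12.15% = 0.4956
β_Sable = 0.217 × 31.83% / 12.15% = 0.5685
β_P = Σ w_i β_i = 0.14×3.1040 + 0.17×0.7374 + 0.21×2.6356 + 0.17×0.4956 + 0.31×0.5685 = 1.3739
MRP = 7.0% − 2.3% = 4.70%
E(R_P) = R_f + β_P × MRP = 2.3% + 1.3739 × 4.7% = 8.76%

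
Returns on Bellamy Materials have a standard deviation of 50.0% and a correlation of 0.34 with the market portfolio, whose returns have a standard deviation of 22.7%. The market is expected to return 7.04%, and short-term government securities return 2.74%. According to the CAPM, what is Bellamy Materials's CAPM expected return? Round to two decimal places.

β = ρ × σ_i / σ_m = 0.34 × 50.0% / 22.7% = 0.7489
MRP = 7.04% − 2.74% = 4.30%
E(R) = 2.74% + 0.7489 × 4.30% = 5.96%

5.96%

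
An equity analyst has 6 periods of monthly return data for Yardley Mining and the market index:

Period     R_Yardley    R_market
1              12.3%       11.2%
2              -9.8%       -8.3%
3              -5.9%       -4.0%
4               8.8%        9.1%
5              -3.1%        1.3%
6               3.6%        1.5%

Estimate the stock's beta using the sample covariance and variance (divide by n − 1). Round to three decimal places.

Mean R_i = (12.3 − 9.8 − 5.9 + 8.8 − 3.1 + 3.6) / 6 = 0.9833%
Mean R_m = (11.2 − 8.3 − 4.0 + 9.1 + 1.3 + 1.5) / 6 = 1.8000%
Σ(R_i − R̄_i)(R_m − R̄_m) = 313.5300  ⇒  Cov = 313.5300 / 5 = 62.7060
Σ(R_m − R̄_m)² = 277.6400  ⇒  Var(R_m) = 277.6400 / 5 = 55.5280
β = Cov / Var(R_m) = 62.7060 / 55.5280 = 1.1293

1.129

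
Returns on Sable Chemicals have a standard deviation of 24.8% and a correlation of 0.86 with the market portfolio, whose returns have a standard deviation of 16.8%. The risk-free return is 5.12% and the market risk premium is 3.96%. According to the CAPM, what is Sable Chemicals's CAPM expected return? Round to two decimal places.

10.15%

β = ρ × σ_i / σ_m = 0.86 × 24.8% / 16.8% = 1.2695
E(R) = 5.12% + 1.2695 × 3.96% = 10.15%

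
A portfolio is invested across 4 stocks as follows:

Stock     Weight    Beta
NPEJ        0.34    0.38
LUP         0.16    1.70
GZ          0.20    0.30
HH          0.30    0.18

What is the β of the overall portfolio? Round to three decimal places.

0.515

β_P = Σ w_i β_i = 0.34×0.38 + 0.16×1.70 + 0.20×0.30 + 0.30×0.18 = 0.5152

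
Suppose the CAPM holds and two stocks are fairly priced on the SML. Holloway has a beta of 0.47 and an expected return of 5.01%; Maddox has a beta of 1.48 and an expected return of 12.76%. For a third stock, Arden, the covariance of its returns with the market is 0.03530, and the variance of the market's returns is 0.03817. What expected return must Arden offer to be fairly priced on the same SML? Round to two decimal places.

MRP = (12.76% − 5.01%) / (1.48 − 0.47) = 7.6733%
R_f = 5.01% − 0.47 × 7.6733% = 1.4035%
β_Arden = Cov / Var(R_m) = 0.03530 / 0.03817 = 0.9248
E(R_Arden) = R_f + β × MRP = 1.4035% + 0.9248 × 7.6733% = 8.50%

8.50%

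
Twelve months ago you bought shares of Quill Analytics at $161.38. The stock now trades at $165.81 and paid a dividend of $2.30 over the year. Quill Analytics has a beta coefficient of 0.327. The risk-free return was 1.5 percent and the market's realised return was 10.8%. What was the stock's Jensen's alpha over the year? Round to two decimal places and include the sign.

-0.37%

Realised HPR = (P1 + D1 − P0) / P0 = (165.81 + 2.30 − 161.38) / 161.38 = 6.73 / 161.38 = 4.1703%
MRP = 10.8% − 1.5% = 9.30%
CAPM required = R_f + β·MRP = 1.5% + 0.327 × 9.3% = 4.5411%
α = realised − required = 4.1703% − 4.5411% = -0.37%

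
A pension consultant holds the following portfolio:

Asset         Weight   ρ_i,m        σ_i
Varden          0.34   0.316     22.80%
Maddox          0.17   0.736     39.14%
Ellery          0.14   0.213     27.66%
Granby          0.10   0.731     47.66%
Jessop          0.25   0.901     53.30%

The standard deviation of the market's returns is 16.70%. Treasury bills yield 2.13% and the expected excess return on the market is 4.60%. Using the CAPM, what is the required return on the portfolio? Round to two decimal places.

β_Varden = 0.316 × 22.80% / 16.70% = 0.4314
β_Maddox = 0.736 × 39.14% / 16.70% = 1.7250
β_Ellery = 0.213 × 27.66% / 16.70% = 0.3528
β_Granby = 0.731 × 47.66% / 16.70% = 2.0862
β_Jessop = 0.901 × 53.30% / 16.70% = 2.8756
β_P = Σ w_i β_i = 0.34×0.4314 + 0.17×1.7250 + 0.14×0.3528 + 0.10×2.0862 + 0.25×2.8756 = 1.4168
E(R_P) = R_f + β_P × MRP = 2.13% + 1.4168 × 4.60% = 8.65%

8.65%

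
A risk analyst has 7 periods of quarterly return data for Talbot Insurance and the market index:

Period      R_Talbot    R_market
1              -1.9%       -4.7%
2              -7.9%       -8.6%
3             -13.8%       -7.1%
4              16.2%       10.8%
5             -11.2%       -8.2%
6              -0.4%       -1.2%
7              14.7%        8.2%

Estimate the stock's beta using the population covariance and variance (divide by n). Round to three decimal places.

1.454

Mean R_i = (-1.9 − 7.9 − 13.8 + 16.2 − 11.2 − 0.4 + 14.7) / 7 = -0.6143%
Mean R_m = (-4.7 − 8.6 − 7.1 + 10.8 − 8.2 − 1.2 + 8.2) / 7 = -1.5429%
Σ(R_i − R̄_i)(R_m − R̄_m) = 556.0357  ⇒  Cov = 556.0357 / 7 = 79.4337
Σ(R_m − R̄_m)² = 382.3571  ⇒  Var(R_m) = 382.3571 / 7 = 54.6224
β = Cov / Var(R_m) = 79.4337 / 54.6224 = 1.4542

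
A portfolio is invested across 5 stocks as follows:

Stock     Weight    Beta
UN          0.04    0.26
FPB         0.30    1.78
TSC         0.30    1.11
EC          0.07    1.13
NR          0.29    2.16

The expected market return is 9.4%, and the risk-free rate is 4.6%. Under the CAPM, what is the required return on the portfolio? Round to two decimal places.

β_P = Σ w_i β_i = 0.04×0.26 + 0.30×1.78 + 0.30×1.11 + 0.07×1.13 + 0.29×2.16 = 1.5829
MRP = 9.4% − 4.6% = 4.80%
E(R_P) = R_f + β_P × MRP = 4.6% + 1.5829 × 4.8% = 12.20%

12.20%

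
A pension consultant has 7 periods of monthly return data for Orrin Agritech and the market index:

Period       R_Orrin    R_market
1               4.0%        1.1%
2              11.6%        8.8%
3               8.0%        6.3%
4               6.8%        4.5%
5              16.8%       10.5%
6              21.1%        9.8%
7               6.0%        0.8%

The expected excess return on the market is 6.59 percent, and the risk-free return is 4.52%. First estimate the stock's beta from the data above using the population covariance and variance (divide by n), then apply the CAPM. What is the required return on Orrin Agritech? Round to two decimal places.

13.57%

Mean R_i = (4.0 + 11.6 + 8.0 + 6.8 + 16.8 + 21.1 + 6.0) / 7 = 10.6143%
Mean R_m = (1.1 + 8.8 + 6.3 + 4.5 + 10.5 + 9.8 + 0.8) / 7 = 5.9714%
Σ(R_i − R̄_i)(R_m − R̄_m) = 131.7829  ⇒  Cov = 131.7829 / 7 = 18.8261
Σ(R_m − R̄_m)² = 95.9143  ⇒  Var(R_m) = 95.9143 / 7 = 13.7020
β = Cov / Var(R_m) = 18.8261 / 13.7020 = 1.3740
E(R) = R_f + β × MRP = 4.52% + 1.3740 × 6.59% = 13.57%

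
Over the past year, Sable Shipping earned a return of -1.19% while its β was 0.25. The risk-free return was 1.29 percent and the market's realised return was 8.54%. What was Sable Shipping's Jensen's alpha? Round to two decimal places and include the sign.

-4.29%

Market excess return = 8.54% − 1.29% = 7.25%
CAPM benchmark = R_f + β(R_m − R_f) = 1.29% + 0.25 × 7.25% = 3.1025%
α = actual − benchmark = -1.19% − 3.1025% = -4.29%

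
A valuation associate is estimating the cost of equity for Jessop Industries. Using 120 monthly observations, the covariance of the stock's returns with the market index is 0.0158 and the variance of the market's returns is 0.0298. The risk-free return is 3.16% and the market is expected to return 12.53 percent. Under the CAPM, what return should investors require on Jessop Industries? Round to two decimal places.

β = Cov(R_i, R_m) / Var(R_m) = 0.0158 / 0.0298 = 0.5302
MRP = 12.53% − 3.16% = 9.37%
E(R) = R_f + β × MRP = 3.16% + 0.5302 × 9.37% = 8.13%

8.13%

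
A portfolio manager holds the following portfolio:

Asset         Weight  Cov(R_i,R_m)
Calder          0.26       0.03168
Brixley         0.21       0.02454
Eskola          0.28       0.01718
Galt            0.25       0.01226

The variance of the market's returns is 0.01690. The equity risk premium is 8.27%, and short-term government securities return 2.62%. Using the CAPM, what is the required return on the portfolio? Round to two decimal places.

13.03%

β_Calder = 0.03168 / 0.01690 = 1.8746
β_Brixley = 0.02454 / 0.01690 = 1.4521
β_Eskola = 0.01718 / 0.01690 = 1.0166
β_Galt = 0.01226 / 0.01690 = 0.7254
β_P = Σ w_i β_i = 0.26×1.8746 + 0.21×1.4521 + 0.28×1.0166 + 0.25×0.7254 = 1.2583
E(R_P) = R_f + β_P × MRP = 2.62% + 1.2583 × 8.27% = 13.03%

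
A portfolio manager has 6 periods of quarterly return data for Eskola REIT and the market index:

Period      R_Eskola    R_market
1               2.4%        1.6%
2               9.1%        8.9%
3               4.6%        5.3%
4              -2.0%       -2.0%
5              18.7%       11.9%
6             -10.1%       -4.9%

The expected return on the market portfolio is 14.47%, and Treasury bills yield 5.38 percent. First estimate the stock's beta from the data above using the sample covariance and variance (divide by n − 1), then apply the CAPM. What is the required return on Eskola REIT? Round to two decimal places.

Mean R_i = (2.4 + 9.1 + 4.6 − 2.0 + 18.7 − 10.1) / 6 = 3.7833%
Mean R_m = (1.6 + 8.9 + 5.3 − 2.0 + 11.9 − 4.9) / 6 = 3.4667%
Σ(R_i − R̄_i)(R_m − R̄_m) = 306.5367  ⇒  Cov = 306.5367 / 5 = 61.3073
Σ(R_m − R̄_m)² = 207.3733  ⇒  Var(R_m) = 207.3733 / 5 = 41.4747
β = Cov / Var(R_m) = 61.3073 / 41.4747 = 1.4782
MRP = 14.47% − 5.38% = 9.09%
E(R) = R_f + β × MRP = 5.38% + 1.4782 × 9.09% = 18.82%

18.82%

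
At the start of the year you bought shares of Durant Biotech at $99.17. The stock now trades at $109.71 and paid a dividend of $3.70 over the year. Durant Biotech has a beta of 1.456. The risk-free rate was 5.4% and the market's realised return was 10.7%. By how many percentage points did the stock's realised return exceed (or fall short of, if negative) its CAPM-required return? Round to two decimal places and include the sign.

+1.24%

Realised HPR = (P1 + D1 − P0) / P0 = (109.71 + 3.70 − 99.17) / 99.17 = 14.24 / 99.17 = 14.3592%
MRP = 10.7% − 5.4% = 5.30%
CAPM required = R_f + β·MRP = 5.4% + 1.456 × 5.3% = 13.1168%
α = realised − required = 14.3592% − 13.1168% = +1.24%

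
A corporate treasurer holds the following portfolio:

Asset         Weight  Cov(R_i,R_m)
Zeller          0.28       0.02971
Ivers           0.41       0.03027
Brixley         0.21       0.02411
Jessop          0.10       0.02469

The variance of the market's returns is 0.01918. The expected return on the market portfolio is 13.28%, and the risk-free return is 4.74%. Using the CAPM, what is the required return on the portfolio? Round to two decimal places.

17.32%

β_Zeller = 0.02971 / 0.01918 = 1.5490
β_Ivers = 0.03027 / 0.01918 = 1.5782
β_Brixley = 0.02411 / 0.01918 = 1.2570
β_Jessop = 0.02469 / 0.01918 = 1.2873
β_P = Σ w_i β_i = 0.28×1.5490 + 0.41×1.5782 + 0.21×1.2570 + 0.10×1.2873 = 1.4735
MRP = 13.28% − 4.74% = 8.54%
E(R_P) = R_f + β_P × MRP = 4.74% + 1.4735 × 8.54% = 17.32%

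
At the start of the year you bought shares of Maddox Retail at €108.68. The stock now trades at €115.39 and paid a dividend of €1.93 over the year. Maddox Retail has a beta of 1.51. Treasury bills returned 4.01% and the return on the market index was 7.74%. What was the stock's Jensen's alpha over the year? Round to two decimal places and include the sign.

Realised HPR = (P1 + D1 − P0) / P0 = (115.39 + 1.93 − 108.68) / 108.68 = 8.64 / 108.68 = 7.9499%
MRP = 7.74% − 4.01% = 3.73%
CAPM required = R_f + β·MRP = 4.01% + 1.51 × 3.73% = 9.6423%
α = realised − required = 7.9499% − 9.6423% = -1.69%

-1.69%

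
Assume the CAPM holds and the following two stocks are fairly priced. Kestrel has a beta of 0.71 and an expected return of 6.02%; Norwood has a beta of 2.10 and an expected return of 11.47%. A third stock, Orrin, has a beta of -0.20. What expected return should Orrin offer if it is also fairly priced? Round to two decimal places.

2.45%

MRP (SML slope) = (11.47% − 6.02%) / (2.10 − 0.71) = 5.45% / 1.39 = 3.9209%
R_f (intercept) = 6.02% − 0.71 × 3.9209% = 3.2362%
E(R_Orrin) = R_f + β × MRP = 3.2362% + -0.20 × 3.9209% = 2.45%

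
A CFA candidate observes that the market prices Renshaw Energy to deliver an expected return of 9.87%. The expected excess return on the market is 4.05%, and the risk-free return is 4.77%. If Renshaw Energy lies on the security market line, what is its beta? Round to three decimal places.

1.259

β = (E(R) − R_f) / MRP = (9.87% − 4.77%) / 4.05% = 5.10% / 4.05% = 1.259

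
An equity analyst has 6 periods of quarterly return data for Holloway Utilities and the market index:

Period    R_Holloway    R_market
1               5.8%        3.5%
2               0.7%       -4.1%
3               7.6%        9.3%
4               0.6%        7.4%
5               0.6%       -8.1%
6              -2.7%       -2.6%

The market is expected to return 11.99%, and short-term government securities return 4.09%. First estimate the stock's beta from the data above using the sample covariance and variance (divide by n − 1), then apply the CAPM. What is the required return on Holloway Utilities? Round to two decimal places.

6.86%

Mean R_i = (5.8 + 0.7 + 7.6 + 0.6 + 0.6 − 2.7) / 6 = 2.1000%
Mean R_m = (3.5 − 4.1 + 9.3 + 7.4 − 8.1 − 2.6) / 6 = 0.9000%
Σ(R_i − R̄_i)(R_m − R̄_m) = 83.3700  ⇒  Cov = 83.3700 / 5 = 16.6740
Σ(R_m − R̄_m)² = 237.8200  ⇒  Var(R_m) = 237.8200 / 5 = 47.5640
β = Cov / Var(R_m) = 16.6740 / 47.5640 = 0.3506
MRP = 11.99% − 4.09% = 7.90%
E(R) = R_f + β × MRP = 4.09% + 0.3506 × 7.90% = 6.86%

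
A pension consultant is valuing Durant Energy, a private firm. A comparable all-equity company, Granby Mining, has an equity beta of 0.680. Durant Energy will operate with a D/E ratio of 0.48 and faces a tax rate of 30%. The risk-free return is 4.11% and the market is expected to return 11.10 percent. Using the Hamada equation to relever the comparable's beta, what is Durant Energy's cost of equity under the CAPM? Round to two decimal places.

β_L = β_U × [1 + (1 − t)(D/E)] = 0.680 × [1 + (1 − 0.30) × 0.48]
    = 0.680 × [1 + 0.70 × 0.48] = 0.680 × 1.3360 = 0.9085
MRP = 11.10% − 4.11% = 6.99%
E(R) = R_f + β_L × MRP = 4.11% + 0.9085 × 6.99% = 10.46%

10.46%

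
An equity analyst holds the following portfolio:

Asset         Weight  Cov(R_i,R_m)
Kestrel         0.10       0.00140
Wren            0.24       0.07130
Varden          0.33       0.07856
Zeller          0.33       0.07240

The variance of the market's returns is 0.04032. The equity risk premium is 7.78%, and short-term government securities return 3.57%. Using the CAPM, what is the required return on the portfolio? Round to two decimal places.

16.51%

β_Kestrel = 0.00140 / 0.04032 = 0.0347
β_Wren = 0.07130 / 0.04032 = 1.7684
β_Varden = 0.07856 / 0.04032 = 1.9484
β_Zeller = 0.07240 / 0.04032 = 1.7956
β_P = Σ w_i β_i = 0.10×0.0347 + 0.24×1.7684 + 0.33×1.9484 + 0.33×1.7956 = 1.6634
E(R_P) = R_f + β_P × MRP = 3.57% + 1.6634 × 7.78% = 16.51%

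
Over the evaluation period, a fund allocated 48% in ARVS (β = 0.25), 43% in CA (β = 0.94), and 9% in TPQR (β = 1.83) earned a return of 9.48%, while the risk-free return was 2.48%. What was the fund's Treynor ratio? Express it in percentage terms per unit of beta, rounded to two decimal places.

β_P = 0.48×0.25 + 0.43×0.94 + 0.09×1.83 = 0.6889
Treynor = (R_P − R_f) / β_P = (9.48% − 2.48%) / 0.6889 = 7.00% / 0.6889 = 10.16%

10.16%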